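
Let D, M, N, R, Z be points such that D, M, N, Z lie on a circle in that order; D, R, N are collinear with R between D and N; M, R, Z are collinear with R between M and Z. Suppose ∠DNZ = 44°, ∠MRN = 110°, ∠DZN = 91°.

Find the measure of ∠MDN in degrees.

1. ∠DMZ = 44°  [same arc DZ]
2. ∠DRM = 70°  [linear pair at R on DN]
3. ∠MDN = 66°  [△DRM]

∠MDN = 66°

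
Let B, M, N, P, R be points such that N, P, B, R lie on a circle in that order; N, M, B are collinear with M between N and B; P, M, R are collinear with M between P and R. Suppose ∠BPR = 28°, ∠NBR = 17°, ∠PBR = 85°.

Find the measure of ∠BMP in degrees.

1. ∠BRP = 67°  [△PBR]
2. ∠NPR = 17°  [same arc NR]
3. ∠BNP = 67°  [same arc PB]
4. ∠NMP = 96°  [△NMP]
5. ∠BMP = 84°  [linear pair at M on NB]

∠BMP = 84°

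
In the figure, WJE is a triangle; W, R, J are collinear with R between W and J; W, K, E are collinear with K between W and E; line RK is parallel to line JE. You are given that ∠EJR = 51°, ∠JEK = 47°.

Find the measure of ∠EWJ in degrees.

∠EWJ = 82°

1. ∠EJW = 51°  [R on ray JW]
2. ∠JEW = 47°  [K on ray EW]
3. ∠EWJ = 82°  [△WJE]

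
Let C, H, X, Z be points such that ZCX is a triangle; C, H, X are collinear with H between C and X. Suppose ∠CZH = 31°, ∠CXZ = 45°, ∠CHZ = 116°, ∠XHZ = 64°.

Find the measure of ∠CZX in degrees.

∠CZX = 102°

1. ∠HCZ = 33°  [△ZCH]
2. ∠XCZ = 33°  [H on ray CX]
3. ∠CZX = 102°  [△ZCX]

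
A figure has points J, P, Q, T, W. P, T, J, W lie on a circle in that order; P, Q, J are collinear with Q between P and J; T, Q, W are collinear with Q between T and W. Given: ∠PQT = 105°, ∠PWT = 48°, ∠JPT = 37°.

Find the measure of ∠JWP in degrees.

1. ∠PJT = 48°  [same arc PT]
2. ∠JTP = 95°  [△PTJ]
3. ∠JWP = 85°  [cyclic PTJW, opposite ∠T+∠W]

∠JWP = 85°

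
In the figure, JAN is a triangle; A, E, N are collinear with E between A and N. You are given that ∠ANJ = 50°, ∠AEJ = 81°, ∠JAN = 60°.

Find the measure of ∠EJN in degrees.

1. ∠ENJ = 50°  [E on ray NA]
2. ∠JEN = 99°  [linear pair at E on AN]
3. ∠EJN = 31°  [△JEN]

∠EJN = 31°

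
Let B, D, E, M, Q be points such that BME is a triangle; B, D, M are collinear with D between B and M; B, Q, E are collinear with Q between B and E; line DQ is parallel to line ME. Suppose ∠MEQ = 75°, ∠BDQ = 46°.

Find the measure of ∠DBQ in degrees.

1. ∠BEM = 75°  [Q on ray EB]
2. ∠BME = 46°  [DQ∥ME, corresponding at D]
3. ∠EBM = 59°  [△BME]
4. ∠DBQ = 59°  [D on BM, Q on BE]

∠DBQ = 59°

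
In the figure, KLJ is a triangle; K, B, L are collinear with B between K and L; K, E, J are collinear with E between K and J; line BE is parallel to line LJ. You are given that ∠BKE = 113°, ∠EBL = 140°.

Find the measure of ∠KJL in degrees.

∠KJL = 27°

1. ∠EBK = 40°  [linear pair at B on KL]
2. ∠BEK = 27°  [△KBE]
3. ∠KJL = 27°  [BE∥LJ, corresponding at E]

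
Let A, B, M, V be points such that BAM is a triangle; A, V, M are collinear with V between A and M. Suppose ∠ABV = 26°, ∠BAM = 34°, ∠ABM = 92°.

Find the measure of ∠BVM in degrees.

1. ∠BAV = 34°  [V on ray AM]
2. ∠AVB = 120°  [△BAV]
3. ∠BVM = 60°  [linear pair at V on AM]

∠BVM = 60°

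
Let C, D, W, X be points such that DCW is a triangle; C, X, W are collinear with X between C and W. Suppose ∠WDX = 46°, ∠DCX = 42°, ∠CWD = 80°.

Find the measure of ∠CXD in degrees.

1. ∠DWX = 80°  [X on ray WC]
2. ∠DXW = 54°  [△DXW]
3. ∠CXD = 126°  [linear pair at X on CW]

∠CXD = 126°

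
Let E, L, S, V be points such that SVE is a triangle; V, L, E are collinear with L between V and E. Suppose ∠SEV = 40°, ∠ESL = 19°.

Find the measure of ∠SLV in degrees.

∠SLV = 59°

1. ∠LES = 40°  [L on ray EV]
2. ∠ELS = 121°  [△SLE]
3. ∠SLV = 59°  [linear pair at L on VE]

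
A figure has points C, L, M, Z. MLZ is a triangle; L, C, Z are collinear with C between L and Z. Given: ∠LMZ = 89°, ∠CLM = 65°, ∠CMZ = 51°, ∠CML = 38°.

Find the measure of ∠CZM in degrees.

∠CZM = 26°

1. ∠LCM = 77°  [△MLC]
2. ∠MCZ = 103°  [linear pair at C on LZ]
3. ∠CZM = 26°  [△MCZ]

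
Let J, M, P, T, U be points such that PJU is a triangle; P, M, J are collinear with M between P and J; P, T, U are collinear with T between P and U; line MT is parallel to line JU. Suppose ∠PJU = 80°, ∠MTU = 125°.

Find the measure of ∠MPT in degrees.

1. ∠PMT = 80°  [MT∥JU, corresponding at M]
2. ∠MTP = 55°  [linear pair at T on PU]
3. ∠MPT = 45°  [△PMT]

∠MPT = 45°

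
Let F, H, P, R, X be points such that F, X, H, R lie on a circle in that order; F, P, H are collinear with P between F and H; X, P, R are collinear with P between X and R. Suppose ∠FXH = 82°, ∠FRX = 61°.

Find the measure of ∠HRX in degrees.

∠HRX = 37°

1. ∠FHX = 61°  [same arc FX]
2. ∠HFX = 37°  [△FXH]
3. ∠HRX = 37°  [same arc XH]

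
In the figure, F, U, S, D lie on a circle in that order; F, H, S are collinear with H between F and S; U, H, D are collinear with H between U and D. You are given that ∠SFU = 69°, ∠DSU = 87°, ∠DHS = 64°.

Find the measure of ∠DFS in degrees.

∠DFS = 24°

1. ∠SDU = 69°  [same arc US]
2. ∠DUS = 24°  [△USD]
3. ∠DFS = 24°  [same arc SD]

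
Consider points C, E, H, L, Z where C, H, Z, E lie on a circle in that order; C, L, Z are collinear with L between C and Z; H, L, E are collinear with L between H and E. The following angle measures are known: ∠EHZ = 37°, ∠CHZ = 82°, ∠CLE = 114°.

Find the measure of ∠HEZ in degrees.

1. ∠ECZ = 37°  [same arc ZE]
2. ∠CEZ = 98°  [cyclic CHZE, opposite ∠H+∠E]
3. ∠ELZ = 66°  [linear pair at L on CZ]
4. ∠CZE = 45°  [△CZE]
5. ∠HEZ = 69°  [△ZLE]

∠HEZ = 69°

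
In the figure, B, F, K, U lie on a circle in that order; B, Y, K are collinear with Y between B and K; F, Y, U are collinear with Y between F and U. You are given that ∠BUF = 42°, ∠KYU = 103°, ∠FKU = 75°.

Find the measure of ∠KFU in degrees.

∠KFU = 61°

1. ∠BKF = 42°  [same arc BF]
2. ∠BYF = 103°  [vertical angles at Y]
3. ∠FYK = 77°  [linear pair at Y on BK]
4. ∠KFU = 61°  [△FYK]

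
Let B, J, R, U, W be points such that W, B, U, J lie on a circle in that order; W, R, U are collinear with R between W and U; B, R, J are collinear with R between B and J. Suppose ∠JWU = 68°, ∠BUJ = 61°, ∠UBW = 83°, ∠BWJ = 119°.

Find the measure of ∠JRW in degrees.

1. ∠JBU = 68°  [same arc UJ]
2. ∠BJU = 51°  [△BUJ]
3. ∠UJW = 97°  [cyclic WBUJ, opposite ∠B+∠J]
4. ∠JUW = 15°  [△WUJ]
5. ∠JRU = 114°  [△URJ]
6. ∠JRW = 66°  [linear pair at R on WU]

∠JRW = 66°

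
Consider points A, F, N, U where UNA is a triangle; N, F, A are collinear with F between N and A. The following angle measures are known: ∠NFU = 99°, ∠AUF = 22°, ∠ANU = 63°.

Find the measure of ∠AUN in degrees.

∠AUN = 40°

1. ∠AFU = 81°  [linear pair at F on NA]
2. ∠FAU = 77°  [△UFA]
3. ∠NAU = 77°  [F on ray AN]
4. ∠AUN = 40°  [△UNA]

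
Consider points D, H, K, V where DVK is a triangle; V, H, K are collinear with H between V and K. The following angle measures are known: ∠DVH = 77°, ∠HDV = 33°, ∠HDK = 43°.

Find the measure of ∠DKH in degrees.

∠DKH = 27°

1. ∠DHV = 70°  [△DVH]
2. ∠DHK = 110°  [linear pair at H on VK]
3. ∠DKH = 27°  [△DHK]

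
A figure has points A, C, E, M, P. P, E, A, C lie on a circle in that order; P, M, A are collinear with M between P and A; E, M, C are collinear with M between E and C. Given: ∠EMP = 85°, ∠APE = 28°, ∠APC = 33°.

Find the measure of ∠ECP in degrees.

∠ECP = 52°

1. ∠AMC = 85°  [vertical angles at M]
2. ∠CMP = 95°  [linear pair at M on PA]
3. ∠ECP = 52°  [△PMC]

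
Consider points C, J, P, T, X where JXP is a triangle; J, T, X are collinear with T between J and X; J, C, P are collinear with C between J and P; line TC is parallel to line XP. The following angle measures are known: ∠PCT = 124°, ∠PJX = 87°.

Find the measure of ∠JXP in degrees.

∠JXP = 37°

1. ∠JCT = 56°  [linear pair at C on JP]
2. ∠CJT = 87°  [T on JX, C on JP]
3. ∠CTJ = 37°  [△JTC]
4. ∠JXP = 37°  [TC∥XP, corresponding at T]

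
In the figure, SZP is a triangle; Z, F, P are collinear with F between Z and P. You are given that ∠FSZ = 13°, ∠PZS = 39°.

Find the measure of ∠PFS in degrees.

∠PFS = 52°

1. ∠FZS = 39°  [F on ray ZP]
2. ∠SFZ = 128°  [△SZF]
3. ∠PFS = 52°  [linear pair at F on ZP]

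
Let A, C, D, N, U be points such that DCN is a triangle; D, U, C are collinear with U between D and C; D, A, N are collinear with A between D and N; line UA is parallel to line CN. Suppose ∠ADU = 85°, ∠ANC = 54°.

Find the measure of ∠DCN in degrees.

∠DCN = 41°

1. ∠CDN = 85°  [U on DC, A on DN]
2. ∠CND = 54°  [A on ray ND]
3. ∠DCN = 41°  [△DCN]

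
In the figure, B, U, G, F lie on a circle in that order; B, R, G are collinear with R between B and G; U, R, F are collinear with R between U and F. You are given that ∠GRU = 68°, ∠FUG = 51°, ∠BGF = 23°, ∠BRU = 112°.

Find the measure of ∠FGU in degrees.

∠FGU = 84°

1. ∠BRF = 68°  [vertical angles at R]
2. ∠FBG = 51°  [same arc GF]
3. ∠BUF = 23°  [same arc BF]
4. ∠BFU = 61°  [△BRF]
5. ∠FBU = 96°  [△BUF]
6. ∠FGU = 84°  [cyclic BUGF, opposite ∠B+∠G]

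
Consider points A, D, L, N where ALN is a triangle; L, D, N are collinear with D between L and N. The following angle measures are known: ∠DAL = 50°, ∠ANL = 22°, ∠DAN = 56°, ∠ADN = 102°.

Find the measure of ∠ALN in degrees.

∠ALN = 52°

1. ∠ADL = 78°  [linear pair at D on LN]
2. ∠ALD = 52°  [△ALD]
3. ∠ALN = 52°  [D on ray LN]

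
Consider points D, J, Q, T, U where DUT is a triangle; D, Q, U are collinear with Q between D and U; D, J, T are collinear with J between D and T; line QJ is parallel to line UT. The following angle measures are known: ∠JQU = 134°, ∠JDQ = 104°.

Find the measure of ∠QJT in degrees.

1. ∠DQJ = 46°  [linear pair at Q on DU]
2. ∠DJQ = 30°  [△DQJ]
3. ∠QJT = 150°  [linear pair at J on DT]

∠QJT = 150°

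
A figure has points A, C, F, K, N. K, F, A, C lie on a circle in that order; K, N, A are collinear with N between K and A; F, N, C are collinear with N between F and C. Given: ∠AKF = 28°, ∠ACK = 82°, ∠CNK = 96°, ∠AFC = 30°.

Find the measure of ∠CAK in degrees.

1. ∠ACF = 28°  [same arc FA]
2. ∠ANC = 84°  [linear pair at N on KA]
3. ∠CAK = 68°  [△ANC]

∠CAK = 68°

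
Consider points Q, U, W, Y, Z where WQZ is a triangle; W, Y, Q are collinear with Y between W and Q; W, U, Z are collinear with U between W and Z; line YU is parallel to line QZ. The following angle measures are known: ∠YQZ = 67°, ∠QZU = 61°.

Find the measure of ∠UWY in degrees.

∠UWY = 52°

1. ∠WQZ = 67°  [Y on ray QW]
2. ∠QZW = 61°  [U on ray ZW]
3. ∠QWZ = 52°  [△WQZ]
4. ∠UWY = 52°  [Y on WQ, U on WZ]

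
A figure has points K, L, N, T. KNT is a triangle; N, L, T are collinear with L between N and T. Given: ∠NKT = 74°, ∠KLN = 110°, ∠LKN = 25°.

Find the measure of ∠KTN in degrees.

1. ∠KNL = 45°  [△KNL]
2. ∠KNT = 45°  [L on ray NT]
3. ∠KTN = 61°  [△KNT]

∠KTN = 61°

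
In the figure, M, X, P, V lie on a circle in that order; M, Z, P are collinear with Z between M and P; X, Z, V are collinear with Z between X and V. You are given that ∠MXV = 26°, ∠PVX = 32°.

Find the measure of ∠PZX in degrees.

∠PZX = 58°

1. ∠PMX = 32°  [same arc XP]
2. ∠MZX = 122°  [△MZX]
3. ∠PZX = 58°  [linear pair at Z on MP]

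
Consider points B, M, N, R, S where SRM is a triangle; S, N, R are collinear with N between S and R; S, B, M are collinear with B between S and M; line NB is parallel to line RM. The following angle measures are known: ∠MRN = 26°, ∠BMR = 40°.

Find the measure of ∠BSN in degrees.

∠BSN = 114°

1. ∠MRS = 26°  [N on ray RS]
2. ∠RMS = 40°  [B on ray MS]
3. ∠MSR = 114°  [△SRM]
4. ∠BSN = 114°  [N on SR, B on SM]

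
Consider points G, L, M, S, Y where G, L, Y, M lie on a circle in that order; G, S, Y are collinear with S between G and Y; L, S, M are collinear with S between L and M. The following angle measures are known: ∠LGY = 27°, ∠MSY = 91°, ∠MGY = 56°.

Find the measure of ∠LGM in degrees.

∠LGM = 83°

1. ∠GSL = 91°  [vertical angles at S]
2. ∠GSM = 89°  [linear pair at S on GY]
3. ∠GML = 35°  [△GSM]
4. ∠GLM = 62°  [△GSL]
5. ∠LGM = 83°  [△GLM]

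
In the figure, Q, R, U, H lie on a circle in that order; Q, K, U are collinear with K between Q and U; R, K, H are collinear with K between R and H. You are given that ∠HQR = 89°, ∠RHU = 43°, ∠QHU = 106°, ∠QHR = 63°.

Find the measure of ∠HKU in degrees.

∠HKU = 109°

1. ∠HRQ = 28°  [△QRH]
2. ∠HUQ = 28°  [same arc QH]
3. ∠HKU = 109°  [△UKH]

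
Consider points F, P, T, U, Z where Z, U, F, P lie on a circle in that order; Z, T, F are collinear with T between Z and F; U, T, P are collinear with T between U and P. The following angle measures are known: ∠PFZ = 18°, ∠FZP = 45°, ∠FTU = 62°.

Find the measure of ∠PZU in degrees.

1. ∠PUZ = 18°  [same arc ZP]
2. ∠PTZ = 62°  [vertical angles at T]
3. ∠UPZ = 73°  [△ZTP]
4. ∠PZU = 89°  [△ZUP]

∠PZU = 89°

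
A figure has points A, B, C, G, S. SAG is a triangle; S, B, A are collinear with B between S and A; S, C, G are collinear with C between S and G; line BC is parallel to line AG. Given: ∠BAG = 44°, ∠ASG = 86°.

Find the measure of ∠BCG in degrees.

1. ∠GAS = 44°  [B on ray AS]
2. ∠AGS = 50°  [△SAG]
3. ∠BCS = 50°  [BC∥AG, corresponding at C]
4. ∠BCG = 130°  [linear pair at C on SG]

∠BCG = 130°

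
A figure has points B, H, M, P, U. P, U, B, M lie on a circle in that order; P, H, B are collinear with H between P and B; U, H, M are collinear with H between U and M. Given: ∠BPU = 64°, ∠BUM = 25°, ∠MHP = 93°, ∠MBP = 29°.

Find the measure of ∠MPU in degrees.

1. ∠BMU = 64°  [same arc UB]
2. ∠MBU = 91°  [△UBM]
3. ∠MPU = 89°  [cyclic PUBM, opposite ∠P+∠B]

∠MPU = 89°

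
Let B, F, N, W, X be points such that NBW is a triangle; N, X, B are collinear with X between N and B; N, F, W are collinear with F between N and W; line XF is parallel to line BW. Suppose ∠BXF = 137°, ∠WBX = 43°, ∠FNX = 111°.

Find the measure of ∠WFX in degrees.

∠WFX = 154°

1. ∠FXN = 43°  [linear pair at X on NB]
2. ∠NFX = 26°  [△NXF]
3. ∠WFX = 154°  [linear pair at F on NW]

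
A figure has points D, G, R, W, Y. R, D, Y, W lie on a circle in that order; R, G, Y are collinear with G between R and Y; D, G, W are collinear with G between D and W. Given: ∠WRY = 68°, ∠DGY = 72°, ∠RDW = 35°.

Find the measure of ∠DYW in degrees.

1. ∠WDY = 68°  [same arc YW]
2. ∠RGW = 72°  [vertical angles at G]
3. ∠RYW = 35°  [same arc RW]
4. ∠WGY = 108°  [linear pair at G on RY]
5. ∠DWY = 37°  [△YGW]
6. ∠DYW = 75°  [△DYW]

∠DYW = 75°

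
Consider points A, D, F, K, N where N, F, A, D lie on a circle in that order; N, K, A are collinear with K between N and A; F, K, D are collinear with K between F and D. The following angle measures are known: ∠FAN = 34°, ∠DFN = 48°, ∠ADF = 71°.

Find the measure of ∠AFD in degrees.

1. ∠FDN = 34°  [same arc NF]
2. ∠DNF = 98°  [△NFD]
3. ∠DAF = 82°  [cyclic NFAD, opposite ∠N+∠A]
4. ∠AFD = 27°  [△FAD]

∠AFD = 27°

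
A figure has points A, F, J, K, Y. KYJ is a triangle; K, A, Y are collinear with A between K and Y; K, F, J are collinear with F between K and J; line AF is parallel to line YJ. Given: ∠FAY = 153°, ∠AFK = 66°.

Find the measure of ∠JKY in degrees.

∠JKY = 87°

1. ∠FAK = 27°  [linear pair at A on KY]
2. ∠AKF = 87°  [△KAF]
3. ∠JKY = 87°  [A on KY, F on KJ]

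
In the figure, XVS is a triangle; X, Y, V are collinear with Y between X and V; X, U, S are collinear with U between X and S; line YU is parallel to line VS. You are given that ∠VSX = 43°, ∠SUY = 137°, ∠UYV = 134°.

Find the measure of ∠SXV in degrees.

1. ∠XUY = 43°  [YU∥VS, corresponding at U]
2. ∠UYX = 46°  [linear pair at Y on XV]
3. ∠UXY = 91°  [△XYU]
4. ∠SXV = 91°  [Y on XV, U on XS]

∠SXV = 91°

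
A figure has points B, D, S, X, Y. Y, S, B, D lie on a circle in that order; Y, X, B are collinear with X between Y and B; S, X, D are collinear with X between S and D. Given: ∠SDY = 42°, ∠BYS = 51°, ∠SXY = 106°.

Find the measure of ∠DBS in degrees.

∠DBS = 65°

1. ∠SBY = 42°  [same arc YS]
2. ∠BDS = 51°  [same arc SB]
3. ∠BXS = 74°  [linear pair at X on YB]
4. ∠BSD = 64°  [△SXB]
5. ∠DBS = 65°  [△SBD]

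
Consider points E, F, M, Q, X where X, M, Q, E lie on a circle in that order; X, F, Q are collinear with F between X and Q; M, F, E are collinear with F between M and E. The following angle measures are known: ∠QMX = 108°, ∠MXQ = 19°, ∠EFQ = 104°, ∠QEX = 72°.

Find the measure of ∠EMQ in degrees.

∠EMQ = 51°

1. ∠MEQ = 19°  [same arc MQ]
2. ∠EQX = 57°  [△QFE]
3. ∠EXQ = 51°  [△XQE]
4. ∠EMQ = 51°  [same arc QE]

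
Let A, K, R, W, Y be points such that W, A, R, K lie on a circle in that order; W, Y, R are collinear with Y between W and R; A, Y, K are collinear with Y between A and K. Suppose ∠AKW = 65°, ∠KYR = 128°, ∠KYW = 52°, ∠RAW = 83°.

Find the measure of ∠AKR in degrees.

1. ∠ARW = 65°  [same arc WA]
2. ∠AWR = 32°  [△WAR]
3. ∠AKR = 32°  [same arc AR]

∠AKR = 32°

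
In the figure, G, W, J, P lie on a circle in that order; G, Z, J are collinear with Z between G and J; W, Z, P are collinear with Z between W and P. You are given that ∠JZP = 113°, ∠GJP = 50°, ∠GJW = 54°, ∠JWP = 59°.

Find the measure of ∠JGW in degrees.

1. ∠GZW = 113°  [vertical angles at Z]
2. ∠GWP = 50°  [same arc GP]
3. ∠JGW = 17°  [△GZW]

∠JGW = 17°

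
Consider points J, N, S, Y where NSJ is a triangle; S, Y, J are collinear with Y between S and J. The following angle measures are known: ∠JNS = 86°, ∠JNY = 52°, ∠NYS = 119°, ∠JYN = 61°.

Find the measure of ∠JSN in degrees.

1. ∠NJY = 67°  [△NYJ]
2. ∠NJS = 67°  [Y on ray JS]
3. ∠JSN = 27°  [△NSJ]

∠JSN = 27°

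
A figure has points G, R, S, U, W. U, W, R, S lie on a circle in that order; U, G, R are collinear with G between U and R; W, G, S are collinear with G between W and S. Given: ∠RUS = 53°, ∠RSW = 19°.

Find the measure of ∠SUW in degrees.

∠SUW = 72°

1. ∠RWS = 53°  [same arc RS]
2. ∠SRW = 108°  [△WRS]
3. ∠SUW = 72°  [cyclic UWRS, opposite ∠U+∠R]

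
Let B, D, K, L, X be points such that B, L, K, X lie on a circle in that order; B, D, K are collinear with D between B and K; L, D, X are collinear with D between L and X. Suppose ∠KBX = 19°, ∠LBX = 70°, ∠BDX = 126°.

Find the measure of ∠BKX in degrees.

1. ∠BXL = 35°  [△BDX]
2. ∠BLX = 75°  [△BLX]
3. ∠BKX = 75°  [same arc BX]

∠BKX = 75°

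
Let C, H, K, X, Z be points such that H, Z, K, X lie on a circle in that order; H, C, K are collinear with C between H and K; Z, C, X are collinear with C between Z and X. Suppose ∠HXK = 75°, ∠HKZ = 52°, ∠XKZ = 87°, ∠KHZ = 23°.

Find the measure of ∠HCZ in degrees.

1. ∠HXZ = 52°  [same arc HZ]
2. ∠XHZ = 93°  [cyclic HZKX, opposite ∠H+∠K]
3. ∠HZX = 35°  [△HZX]
4. ∠HCZ = 122°  [△HCZ]

∠HCZ = 122°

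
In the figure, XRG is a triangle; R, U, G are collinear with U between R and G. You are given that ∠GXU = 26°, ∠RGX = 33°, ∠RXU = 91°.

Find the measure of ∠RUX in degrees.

∠RUX = 59°

1. ∠UGX = 33°  [U on ray GR]
2. ∠GUX = 121°  [△XUG]
3. ∠RUX = 59°  [linear pair at U on RG]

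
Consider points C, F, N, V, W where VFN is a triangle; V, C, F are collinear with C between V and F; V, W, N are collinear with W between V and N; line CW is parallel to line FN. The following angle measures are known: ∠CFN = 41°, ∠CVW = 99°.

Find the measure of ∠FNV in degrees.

1. ∠NFV = 41°  [C on ray FV]
2. ∠FVN = 99°  [C on VF, W on VN]
3. ∠FNV = 40°  [△VFN]

∠FNV = 40°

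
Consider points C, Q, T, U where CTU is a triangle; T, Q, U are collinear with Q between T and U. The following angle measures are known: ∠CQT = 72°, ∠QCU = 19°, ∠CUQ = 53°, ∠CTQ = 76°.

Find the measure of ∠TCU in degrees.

∠TCU = 51°

1. ∠CUT = 53°  [Q on ray UT]
2. ∠CTU = 76°  [Q on ray TU]
3. ∠TCU = 51°  [△CTU]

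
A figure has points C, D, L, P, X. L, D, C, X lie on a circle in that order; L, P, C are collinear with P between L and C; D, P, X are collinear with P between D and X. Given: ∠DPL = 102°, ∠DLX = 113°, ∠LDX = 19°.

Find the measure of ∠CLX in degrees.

∠CLX = 54°

1. ∠CPX = 102°  [vertical angles at P]
2. ∠DXL = 48°  [△LDX]
3. ∠LPX = 78°  [linear pair at P on LC]
4. ∠CLX = 54°  [△LPX]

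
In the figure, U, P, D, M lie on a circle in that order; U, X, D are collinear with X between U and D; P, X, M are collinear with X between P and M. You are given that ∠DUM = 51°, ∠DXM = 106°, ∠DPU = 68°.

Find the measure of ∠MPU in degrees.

1. ∠DMU = 112°  [cyclic UPDM, opposite ∠P+∠M]
2. ∠MDU = 17°  [△UDM]
3. ∠MPU = 17°  [same arc UM]

∠MPU = 17°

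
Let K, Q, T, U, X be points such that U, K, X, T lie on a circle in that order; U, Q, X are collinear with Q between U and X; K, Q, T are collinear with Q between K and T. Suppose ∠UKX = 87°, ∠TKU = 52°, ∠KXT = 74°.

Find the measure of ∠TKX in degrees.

∠TKX = 35°

1. ∠UTX = 93°  [cyclic UKXT, opposite ∠K+∠T]
2. ∠TXU = 52°  [same arc UT]
3. ∠TUX = 35°  [△UXT]
4. ∠TKX = 35°  [same arc XT]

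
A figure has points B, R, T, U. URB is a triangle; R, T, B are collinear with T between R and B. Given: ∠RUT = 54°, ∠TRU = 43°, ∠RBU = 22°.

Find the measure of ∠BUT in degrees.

1. ∠RTU = 83°  [△URT]
2. ∠TBU = 22°  [T on ray BR]
3. ∠BTU = 97°  [linear pair at T on RB]
4. ∠BUT = 61°  [△UTB]

∠BUT = 61°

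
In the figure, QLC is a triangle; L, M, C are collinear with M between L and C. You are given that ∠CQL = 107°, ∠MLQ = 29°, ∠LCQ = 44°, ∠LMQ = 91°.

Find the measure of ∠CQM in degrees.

1. ∠MCQ = 44°  [M on ray CL]
2. ∠CMQ = 89°  [linear pair at M on LC]
3. ∠CQM = 47°  [△QMC]

∠CQM = 47°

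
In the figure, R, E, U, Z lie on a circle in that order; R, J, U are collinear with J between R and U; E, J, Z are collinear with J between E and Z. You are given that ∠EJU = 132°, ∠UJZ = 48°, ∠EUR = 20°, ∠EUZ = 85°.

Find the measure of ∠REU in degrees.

∠REU = 93°

1. ∠UEZ = 28°  [△EJU]
2. ∠EZU = 67°  [△EUZ]
3. ∠ERU = 67°  [same arc EU]
4. ∠REU = 93°  [△REU]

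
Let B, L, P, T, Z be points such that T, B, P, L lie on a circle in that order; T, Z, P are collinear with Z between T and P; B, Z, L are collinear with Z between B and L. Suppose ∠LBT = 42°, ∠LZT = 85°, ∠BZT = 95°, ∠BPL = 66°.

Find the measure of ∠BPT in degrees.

1. ∠BTL = 114°  [cyclic TBPL, opposite ∠T+∠P]
2. ∠BLT = 24°  [△TBL]
3. ∠BPT = 24°  [same arc TB]

∠BPT = 24°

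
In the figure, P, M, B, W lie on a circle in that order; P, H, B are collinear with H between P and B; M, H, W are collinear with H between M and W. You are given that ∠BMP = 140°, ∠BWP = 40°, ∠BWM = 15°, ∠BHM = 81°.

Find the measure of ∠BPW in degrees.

∠BPW = 74°

1. ∠BPM = 15°  [same arc MB]
2. ∠PHW = 81°  [vertical angles at H]
3. ∠MBP = 25°  [△PMB]
4. ∠MWP = 25°  [same arc PM]
5. ∠BPW = 74°  [△PHW]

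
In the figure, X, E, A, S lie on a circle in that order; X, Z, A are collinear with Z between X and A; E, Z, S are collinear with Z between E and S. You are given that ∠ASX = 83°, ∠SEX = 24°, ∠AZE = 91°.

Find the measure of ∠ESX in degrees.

1. ∠SAX = 24°  [same arc XS]
2. ∠SZX = 91°  [vertical angles at Z]
3. ∠AXS = 73°  [△XAS]
4. ∠ESX = 16°  [△XZS]

∠ESX = 16°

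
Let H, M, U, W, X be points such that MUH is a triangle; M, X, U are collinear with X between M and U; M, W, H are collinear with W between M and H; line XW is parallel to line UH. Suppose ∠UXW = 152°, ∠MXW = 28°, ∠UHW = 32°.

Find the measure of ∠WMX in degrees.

∠WMX = 120°

1. ∠HUM = 28°  [XW∥UH, corresponding at X]
2. ∠MHU = 32°  [W on ray HM]
3. ∠HMU = 120°  [△MUH]
4. ∠WMX = 120°  [X on MU, W on MH]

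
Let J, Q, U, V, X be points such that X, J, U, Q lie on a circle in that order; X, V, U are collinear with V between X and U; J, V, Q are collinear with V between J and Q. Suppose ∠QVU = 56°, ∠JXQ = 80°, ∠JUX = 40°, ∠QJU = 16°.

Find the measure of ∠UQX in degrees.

1. ∠JUQ = 100°  [cyclic XJUQ, opposite ∠X+∠U]
2. ∠QXU = 16°  [same arc UQ]
3. ∠JQU = 64°  [△JUQ]
4. ∠QUX = 60°  [△UVQ]
5. ∠UQX = 104°  [△XUQ]

∠UQX = 104°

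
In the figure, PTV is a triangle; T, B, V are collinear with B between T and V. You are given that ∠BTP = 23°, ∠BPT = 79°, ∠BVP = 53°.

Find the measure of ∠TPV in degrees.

∠TPV = 104°

1. ∠PTV = 23°  [B on ray TV]
2. ∠PVT = 53°  [B on ray VT]
3. ∠TPV = 104°  [△PTV]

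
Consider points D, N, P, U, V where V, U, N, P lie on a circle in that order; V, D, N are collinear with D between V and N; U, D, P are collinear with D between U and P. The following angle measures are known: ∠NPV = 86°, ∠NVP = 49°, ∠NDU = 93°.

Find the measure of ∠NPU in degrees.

∠NPU = 48°

1. ∠NUV = 94°  [cyclic VUNP, opposite ∠U+∠P]
2. ∠NUP = 49°  [same arc NP]
3. ∠UNV = 38°  [△UDN]
4. ∠NVU = 48°  [△VUN]
5. ∠NPU = 48°  [same arc UN]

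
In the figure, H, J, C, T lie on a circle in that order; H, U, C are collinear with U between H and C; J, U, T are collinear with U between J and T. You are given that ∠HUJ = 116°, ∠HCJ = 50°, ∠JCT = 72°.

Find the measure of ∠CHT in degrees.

∠CHT = 66°

1. ∠CUT = 116°  [vertical angles at U]
2. ∠HTJ = 50°  [same arc HJ]
3. ∠HUT = 64°  [linear pair at U on HC]
4. ∠CHT = 66°  [△HUT]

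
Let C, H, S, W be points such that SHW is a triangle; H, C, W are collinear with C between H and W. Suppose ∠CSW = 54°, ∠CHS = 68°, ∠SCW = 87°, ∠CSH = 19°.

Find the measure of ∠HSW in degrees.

∠HSW = 73°

1. ∠CWS = 39°  [△SCW]
2. ∠SHW = 68°  [C on ray HW]
3. ∠HWS = 39°  [C on ray WH]
4. ∠HSW = 73°  [△SHW]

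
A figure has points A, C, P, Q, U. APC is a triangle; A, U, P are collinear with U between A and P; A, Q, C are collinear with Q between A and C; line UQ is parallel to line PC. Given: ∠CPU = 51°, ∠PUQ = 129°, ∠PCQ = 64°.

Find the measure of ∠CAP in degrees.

∠CAP = 65°

1. ∠APC = 51°  [U on ray PA]
2. ∠ACP = 64°  [Q on ray CA]
3. ∠CAP = 65°  [△APC]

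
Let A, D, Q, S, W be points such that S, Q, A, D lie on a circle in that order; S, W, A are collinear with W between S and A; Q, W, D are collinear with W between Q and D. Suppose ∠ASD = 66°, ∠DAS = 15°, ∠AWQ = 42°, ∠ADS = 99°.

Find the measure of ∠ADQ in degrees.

∠ADQ = 27°

1. ∠DQS = 15°  [same arc SD]
2. ∠QWS = 138°  [linear pair at W on SA]
3. ∠ASQ = 27°  [△SWQ]
4. ∠ADQ = 27°  [same arc QA]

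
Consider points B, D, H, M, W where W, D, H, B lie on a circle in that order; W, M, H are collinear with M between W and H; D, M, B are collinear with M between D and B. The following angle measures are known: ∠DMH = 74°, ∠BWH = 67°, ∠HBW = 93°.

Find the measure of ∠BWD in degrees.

1. ∠BMW = 74°  [vertical angles at M]
2. ∠BHW = 20°  [△WHB]
3. ∠DBW = 39°  [△WMB]
4. ∠BDW = 20°  [same arc WB]
5. ∠BWD = 121°  [△WDB]

∠BWD = 121°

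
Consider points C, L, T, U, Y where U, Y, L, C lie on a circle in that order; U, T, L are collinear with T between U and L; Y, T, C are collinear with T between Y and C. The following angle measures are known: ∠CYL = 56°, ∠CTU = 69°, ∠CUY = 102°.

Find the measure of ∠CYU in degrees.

1. ∠CUL = 56°  [same arc LC]
2. ∠UCY = 55°  [△UTC]
3. ∠CYU = 23°  [△UYC]

∠CYU = 23°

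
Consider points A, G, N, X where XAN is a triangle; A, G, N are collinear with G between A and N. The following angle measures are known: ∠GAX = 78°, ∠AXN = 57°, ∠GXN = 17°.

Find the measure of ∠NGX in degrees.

1. ∠NAX = 78°  [G on ray AN]
2. ∠ANX = 45°  [△XAN]
3. ∠GNX = 45°  [G on ray NA]
4. ∠NGX = 118°  [△XGN]

∠NGX = 118°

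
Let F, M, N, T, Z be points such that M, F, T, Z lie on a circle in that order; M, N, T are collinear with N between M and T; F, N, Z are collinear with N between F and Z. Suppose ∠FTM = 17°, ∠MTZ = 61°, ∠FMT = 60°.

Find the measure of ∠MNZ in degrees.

1. ∠FZT = 60°  [same arc FT]
2. ∠TNZ = 59°  [△TNZ]
3. ∠MNZ = 121°  [linear pair at N on MT]

∠MNZ = 121°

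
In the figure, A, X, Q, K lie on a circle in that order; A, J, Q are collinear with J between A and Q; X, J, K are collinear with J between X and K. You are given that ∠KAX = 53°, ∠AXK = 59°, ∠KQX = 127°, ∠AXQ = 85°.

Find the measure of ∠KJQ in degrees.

∠KJQ = 94°

1. ∠AKX = 68°  [△AXK]
2. ∠AQK = 59°  [same arc AK]
3. ∠AKQ = 95°  [cyclic AXQK, opposite ∠X+∠K]
4. ∠KAQ = 26°  [△AQK]
5. ∠AJK = 86°  [△AJK]
6. ∠KJQ = 94°  [linear pair at J on AQ]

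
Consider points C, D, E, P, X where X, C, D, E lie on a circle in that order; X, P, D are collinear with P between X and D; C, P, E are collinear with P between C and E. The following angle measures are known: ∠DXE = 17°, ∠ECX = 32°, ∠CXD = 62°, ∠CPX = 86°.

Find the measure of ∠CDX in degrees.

∠CDX = 69°

1. ∠DCE = 17°  [same arc DE]
2. ∠CPD = 94°  [linear pair at P on XD]
3. ∠CDX = 69°  [△CPD]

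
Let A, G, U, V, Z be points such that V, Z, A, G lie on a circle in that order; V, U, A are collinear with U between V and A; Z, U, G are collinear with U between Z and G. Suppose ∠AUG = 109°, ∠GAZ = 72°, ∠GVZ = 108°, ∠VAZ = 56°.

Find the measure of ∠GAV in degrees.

1. ∠VGZ = 56°  [same arc VZ]
2. ∠GZV = 16°  [△VZG]
3. ∠GAV = 16°  [same arc VG]

∠GAV = 16°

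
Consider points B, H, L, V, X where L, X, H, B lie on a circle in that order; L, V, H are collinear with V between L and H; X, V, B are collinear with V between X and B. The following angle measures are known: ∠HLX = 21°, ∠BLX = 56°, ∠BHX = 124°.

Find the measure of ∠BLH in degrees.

1. ∠HBX = 21°  [same arc XH]
2. ∠BXH = 35°  [△XHB]
3. ∠BLH = 35°  [same arc HB]

∠BLH = 35°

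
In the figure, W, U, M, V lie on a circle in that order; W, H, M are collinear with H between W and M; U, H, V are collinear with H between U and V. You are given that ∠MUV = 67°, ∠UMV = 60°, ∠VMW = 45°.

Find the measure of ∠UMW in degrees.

∠UMW = 15°

1. ∠MWV = 67°  [same arc MV]
2. ∠MVU = 53°  [△UMV]
3. ∠MVW = 68°  [△WMV]
4. ∠MWU = 53°  [same arc UM]
5. ∠MUW = 112°  [cyclic WUMV, opposite ∠U+∠V]
6. ∠UMW = 15°  [△WUM]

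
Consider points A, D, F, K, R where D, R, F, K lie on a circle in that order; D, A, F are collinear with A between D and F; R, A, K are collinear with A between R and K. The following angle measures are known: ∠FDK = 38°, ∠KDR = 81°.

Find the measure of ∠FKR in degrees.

1. ∠FRK = 38°  [same arc FK]
2. ∠KFR = 99°  [cyclic DRFK, opposite ∠D+∠F]
3. ∠FKR = 43°  [△RFK]

∠FKR = 43°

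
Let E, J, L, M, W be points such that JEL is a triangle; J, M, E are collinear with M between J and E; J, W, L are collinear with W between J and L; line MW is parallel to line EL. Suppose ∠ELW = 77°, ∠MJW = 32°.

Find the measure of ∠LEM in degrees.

∠LEM = 71°

1. ∠ELJ = 77°  [W on ray LJ]
2. ∠EJL = 32°  [M on JE, W on JL]
3. ∠JEL = 71°  [△JEL]
4. ∠LEM = 71°  [M on ray EJ]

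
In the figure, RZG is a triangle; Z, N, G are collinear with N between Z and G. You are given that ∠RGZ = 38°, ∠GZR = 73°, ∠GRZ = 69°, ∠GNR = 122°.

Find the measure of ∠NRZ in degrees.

1. ∠NZR = 73°  [N on ray ZG]
2. ∠RNZ = 58°  [linear pair at N on ZG]
3. ∠NRZ = 49°  [△RZN]

∠NRZ = 49°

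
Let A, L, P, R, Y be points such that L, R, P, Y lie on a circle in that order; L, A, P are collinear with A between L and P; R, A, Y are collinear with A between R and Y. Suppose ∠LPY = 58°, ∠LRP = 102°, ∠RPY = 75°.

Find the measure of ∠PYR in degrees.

∠PYR = 61°

1. ∠LYP = 78°  [cyclic LRPY, opposite ∠R+∠Y]
2. ∠PLY = 44°  [△LPY]
3. ∠PRY = 44°  [same arc PY]
4. ∠PYR = 61°  [△RPY]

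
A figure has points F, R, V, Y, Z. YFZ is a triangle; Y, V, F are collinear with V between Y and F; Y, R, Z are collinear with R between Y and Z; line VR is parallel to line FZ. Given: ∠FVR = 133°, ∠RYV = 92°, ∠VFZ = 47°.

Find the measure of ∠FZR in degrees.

∠FZR = 41°

1. ∠RVY = 47°  [linear pair at V on YF]
2. ∠VRY = 41°  [△YVR]
3. ∠VRZ = 139°  [linear pair at R on YZ]
4. ∠FZR = 41°  [VR∥FZ, co-interior at Z–R]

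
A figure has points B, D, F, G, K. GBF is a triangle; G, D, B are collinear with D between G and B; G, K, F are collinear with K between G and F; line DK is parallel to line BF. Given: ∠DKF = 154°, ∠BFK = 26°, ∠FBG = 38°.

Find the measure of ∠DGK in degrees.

∠DGK = 116°

1. ∠DKG = 26°  [linear pair at K on GF]
2. ∠GDK = 38°  [DK∥BF, corresponding at D]
3. ∠DGK = 116°  [△GDK]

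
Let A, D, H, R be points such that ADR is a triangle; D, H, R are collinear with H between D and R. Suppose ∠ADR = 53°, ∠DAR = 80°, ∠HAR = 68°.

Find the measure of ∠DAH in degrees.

∠DAH = 12°

1. ∠ARD = 47°  [△ADR]
2. ∠ADH = 53°  [H on ray DR]
3. ∠ARH = 47°  [H on ray RD]
4. ∠AHR = 65°  [△AHR]
5. ∠AHD = 115°  [linear pair at H on DR]
6. ∠DAH = 12°  [△ADH]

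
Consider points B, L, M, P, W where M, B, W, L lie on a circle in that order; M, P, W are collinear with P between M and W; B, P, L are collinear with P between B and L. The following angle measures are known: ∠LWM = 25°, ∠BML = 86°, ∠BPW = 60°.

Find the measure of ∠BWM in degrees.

∠BWM = 69°

1. ∠LBM = 25°  [same arc ML]
2. ∠BLM = 69°  [△MBL]
3. ∠BWM = 69°  [same arc MB]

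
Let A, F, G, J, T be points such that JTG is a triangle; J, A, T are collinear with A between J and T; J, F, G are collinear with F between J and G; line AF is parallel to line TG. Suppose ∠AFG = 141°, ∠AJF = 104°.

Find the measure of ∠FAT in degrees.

1. ∠AFJ = 39°  [linear pair at F on JG]
2. ∠FAJ = 37°  [△JAF]
3. ∠FAT = 143°  [linear pair at A on JT]

∠FAT = 143°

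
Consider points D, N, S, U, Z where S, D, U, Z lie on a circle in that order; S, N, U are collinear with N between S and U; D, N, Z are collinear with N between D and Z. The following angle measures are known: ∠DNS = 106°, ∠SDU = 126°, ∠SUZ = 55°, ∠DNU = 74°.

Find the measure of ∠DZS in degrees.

1. ∠SZU = 54°  [cyclic SDUZ, opposite ∠D+∠Z]
2. ∠USZ = 71°  [△SUZ]
3. ∠SNZ = 74°  [vertical angles at N]
4. ∠DZS = 35°  [△SNZ]

∠DZS = 35°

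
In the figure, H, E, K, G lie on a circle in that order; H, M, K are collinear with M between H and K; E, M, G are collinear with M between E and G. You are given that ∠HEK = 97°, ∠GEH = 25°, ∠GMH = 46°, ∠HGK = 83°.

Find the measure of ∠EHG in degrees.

∠EHG = 93°

1. ∠GKH = 25°  [same arc HG]
2. ∠GHK = 72°  [△HKG]
3. ∠EGH = 62°  [△HMG]
4. ∠EHG = 93°  [△HEG]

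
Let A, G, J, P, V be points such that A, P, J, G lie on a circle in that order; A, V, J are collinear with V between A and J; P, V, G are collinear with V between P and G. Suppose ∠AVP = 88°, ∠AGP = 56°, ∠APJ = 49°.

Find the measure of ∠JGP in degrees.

1. ∠AJP = 56°  [same arc AP]
2. ∠JAP = 75°  [△APJ]
3. ∠JGP = 75°  [same arc PJ]

∠JGP = 75°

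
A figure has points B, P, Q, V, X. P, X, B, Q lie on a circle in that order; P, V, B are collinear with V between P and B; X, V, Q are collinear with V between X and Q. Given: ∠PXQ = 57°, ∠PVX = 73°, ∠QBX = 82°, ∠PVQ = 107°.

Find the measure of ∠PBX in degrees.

∠PBX = 25°

1. ∠QPX = 98°  [cyclic PXBQ, opposite ∠P+∠B]
2. ∠PQX = 25°  [△PXQ]
3. ∠PBX = 25°  [same arc PX]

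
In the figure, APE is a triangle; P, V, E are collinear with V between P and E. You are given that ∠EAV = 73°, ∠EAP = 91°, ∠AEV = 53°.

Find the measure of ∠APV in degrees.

∠APV = 36°

1. ∠AEP = 53°  [V on ray EP]
2. ∠APE = 36°  [△APE]
3. ∠APV = 36°  [V on ray PE]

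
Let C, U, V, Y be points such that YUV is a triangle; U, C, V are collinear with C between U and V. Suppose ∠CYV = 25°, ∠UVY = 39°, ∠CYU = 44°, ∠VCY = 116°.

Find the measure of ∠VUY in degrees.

∠VUY = 72°

1. ∠UCY = 64°  [linear pair at C on UV]
2. ∠CUY = 72°  [△YUC]
3. ∠VUY = 72°  [C on ray UV]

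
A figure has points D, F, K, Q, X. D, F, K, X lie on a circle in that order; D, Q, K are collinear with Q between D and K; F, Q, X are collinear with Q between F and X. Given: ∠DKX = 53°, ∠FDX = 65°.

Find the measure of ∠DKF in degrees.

1. ∠DFX = 53°  [same arc DX]
2. ∠DXF = 62°  [△DFX]
3. ∠DKF = 62°  [same arc DF]

∠DKF = 62°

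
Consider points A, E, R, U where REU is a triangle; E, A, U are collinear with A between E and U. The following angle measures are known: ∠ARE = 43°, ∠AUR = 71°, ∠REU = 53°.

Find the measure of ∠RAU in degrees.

1. ∠AER = 53°  [A on ray EU]
2. ∠EAR = 84°  [△REA]
3. ∠RAU = 96°  [linear pair at A on EU]

∠RAU = 96°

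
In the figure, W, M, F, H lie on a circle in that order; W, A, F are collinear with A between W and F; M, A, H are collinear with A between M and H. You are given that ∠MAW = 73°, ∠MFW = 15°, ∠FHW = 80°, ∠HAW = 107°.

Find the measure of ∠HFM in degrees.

∠HFM = 57°

1. ∠FAM = 107°  [linear pair at A on WF]
2. ∠FMH = 58°  [△MAF]
3. ∠FMW = 100°  [cyclic WMFH, opposite ∠M+∠H]
4. ∠FWM = 65°  [△WMF]
5. ∠FHM = 65°  [same arc MF]
6. ∠HFM = 57°  [△MFH]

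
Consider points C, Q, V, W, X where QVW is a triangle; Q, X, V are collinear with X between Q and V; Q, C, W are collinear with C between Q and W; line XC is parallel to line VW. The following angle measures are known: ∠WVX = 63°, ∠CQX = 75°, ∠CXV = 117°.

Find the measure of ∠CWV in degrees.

1. ∠QVW = 63°  [X on ray VQ]
2. ∠VQW = 75°  [X on QV, C on QW]
3. ∠QWV = 42°  [△QVW]
4. ∠CWV = 42°  [C on ray WQ]

∠CWV = 42°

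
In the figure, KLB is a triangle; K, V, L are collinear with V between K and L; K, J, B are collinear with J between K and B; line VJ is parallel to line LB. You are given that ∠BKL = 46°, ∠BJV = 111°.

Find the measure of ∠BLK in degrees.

1. ∠JKV = 46°  [V on KL, J on KB]
2. ∠KJV = 69°  [linear pair at J on KB]
3. ∠JVK = 65°  [△KVJ]
4. ∠BLK = 65°  [VJ∥LB, corresponding at V]

∠BLK = 65°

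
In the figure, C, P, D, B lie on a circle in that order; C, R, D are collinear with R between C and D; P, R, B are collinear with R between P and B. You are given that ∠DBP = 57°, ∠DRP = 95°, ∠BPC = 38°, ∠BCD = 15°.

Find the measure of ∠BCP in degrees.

∠BCP = 72°

1. ∠BRC = 95°  [vertical angles at R]
2. ∠CBP = 70°  [△CRB]
3. ∠BCP = 72°  [△CPB]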